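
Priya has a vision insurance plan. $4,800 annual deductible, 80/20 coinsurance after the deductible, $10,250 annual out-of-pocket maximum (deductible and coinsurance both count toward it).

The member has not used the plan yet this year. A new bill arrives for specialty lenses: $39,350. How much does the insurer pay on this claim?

The full $4,800 deductible is still open; $4,800 of this bill applies to it.
After the $4,800 deductible portion, $39,350 − $4,800 = $34,550 is subject to coinsurance.
Coinsurance: $34,550 × 20% = $6,910.
So the member owes $4,800 + $6,910 = $11,710 before any cap.
Year-to-date out-of-pocket would reach $0 + $11,710 = $11,710, above the $10,250 maximum, so the member pays only $10,250 − $0 = $10,250.
The plan picks up $39,350 − $10,250 = $29,100.

$29,100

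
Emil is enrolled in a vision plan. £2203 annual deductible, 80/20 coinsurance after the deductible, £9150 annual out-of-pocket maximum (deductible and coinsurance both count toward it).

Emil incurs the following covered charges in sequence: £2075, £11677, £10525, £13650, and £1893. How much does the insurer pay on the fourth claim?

£11117.80

#1 (£2075): all of it applies to the deductible. Member pays £2075; OOP now £2075. Plan pays £2075 − £2075 = £0.
#2 (£11677): deductible takes £128, £11549 remains; 20% of £11549 = £2309.80. Cost to member: £2437.80. OOP to date £4512.80. Plan pays £11677 − £2437.80 = £9239.20.
#3 (£10525): deductible already satisfied, so member's share is 20% × £10525 = £2105. Cost to member: £2105. OOP to date £6617.80. Plan pays £10525 − £2105 = £8420.
#4 (£13650): 20% coinsurance on £13650 = £2730. OOP would hit £9347.80 > £9150, so the cap limits the member to £9150 − £6617.80 = £2532.20. Plan pays £13650 − £2532.20 = £11117.80.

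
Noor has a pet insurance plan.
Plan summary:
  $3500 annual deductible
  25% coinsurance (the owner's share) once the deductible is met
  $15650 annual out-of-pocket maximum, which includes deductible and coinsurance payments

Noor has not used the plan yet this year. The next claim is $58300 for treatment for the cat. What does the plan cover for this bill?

Nothing has been paid toward the $3500 deductible, so the first $3500 of this charge is applied there.
That leaves $58300 − $3500 = $54800 for coinsurance.
Coinsurance: $54800 × 25% = $13700.
Owner responsibility before any cap: $3500 + $13700 = $17200.
That would bring total out-of-pocket to $17200, past the $15650 cap. The owner is capped at $15650 − $0 = $15650 on this claim.
Insurer pays the balance: $58300 − $15650 = $42650.

$42650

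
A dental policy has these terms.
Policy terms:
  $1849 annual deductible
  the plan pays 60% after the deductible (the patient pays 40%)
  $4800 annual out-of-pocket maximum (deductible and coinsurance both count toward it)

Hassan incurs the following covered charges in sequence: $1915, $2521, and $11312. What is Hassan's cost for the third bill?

Bill 1, $1915: $1849 finishes the deductible; $66 goes to coinsurance; patient's 40% is $26.40. Cost to patient: $1875.40. OOP to date $1875.40.
Bill 2, $2521: 40% coinsurance on $2521 = $1008.40. Patient owes $1008.40 (running OOP $2883.80).
Bill 3, $11312: deductible already satisfied, so patient's share is 40% × $11312 = $4524.80. That would push OOP to $7408.60, over the $4800 cap, so patient pays $4800 − $2883.80 = $1916.20.

$1916.20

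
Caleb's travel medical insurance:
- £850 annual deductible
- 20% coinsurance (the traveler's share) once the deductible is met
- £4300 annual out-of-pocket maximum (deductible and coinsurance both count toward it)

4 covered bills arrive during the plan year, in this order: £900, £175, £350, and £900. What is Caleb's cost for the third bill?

#1 (£900): £850 finishes the deductible; £50 goes to coinsurance; coinsurance £50 × 20% = £10. Cost to traveler: £860. OOP to date £860.
#2 (£175): 20% coinsurance on £175 = £35. Traveler pays £35; OOP now £895.
#3 (£350): deductible already satisfied, so traveler's share is 20% × £350 = £70. Cost to traveler: £70. OOP to date £965.

£70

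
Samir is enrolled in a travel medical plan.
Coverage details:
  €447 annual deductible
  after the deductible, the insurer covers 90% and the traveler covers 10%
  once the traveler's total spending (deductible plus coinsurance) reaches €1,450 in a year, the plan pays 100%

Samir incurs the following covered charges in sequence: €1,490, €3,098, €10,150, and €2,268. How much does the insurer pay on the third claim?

#1 (€1,490): €447 to deductible, leaving €1,043; coinsurance €1,043 × 10% = €104.30. Traveler owes €551.30 (running OOP €551.30). Insurer: €1,490 − €551.30 = €938.70.
#2 (€3,098): deductible met; 10% of €3,098 = €309.80. Traveler pays €309.80; OOP now €861.10. Insurer: €3,098 − €309.80 = €2,788.20.
#3 (€10,150): 10% coinsurance on €10,150 = €1,015. OOP would hit €1,876.10 > €1,450, so the cap limits the traveler to €1,450 − €861.10 = €588.90. Plan pays €10,150 − €588.90 = €9,561.10.

€9,561.10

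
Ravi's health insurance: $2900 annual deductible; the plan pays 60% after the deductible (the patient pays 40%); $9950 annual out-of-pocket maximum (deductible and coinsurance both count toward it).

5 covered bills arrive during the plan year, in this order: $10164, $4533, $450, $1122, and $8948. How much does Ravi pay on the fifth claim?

Claim 1 ($10164): deductible takes $2900, $7264 remains; patient's 40% is $2905.60. Cost to patient: $5805.60. OOP to date $5805.60.
Claim 2 ($4533): deductible already satisfied, so patient's share is 40% × $4533 = $1813.20. Patient pays $1813.20; OOP now $7618.80.
Claim 3 ($450): deductible met; 40% of $450 = $180. Patient pays $180; OOP now $7798.80.
Claim 4 ($1122): 40% coinsurance on $1122 = $448.80. Cost to patient: $448.80. OOP to date $8247.60.
Claim 5 ($8948): deductible already satisfied, so patient's share is 40% × $8948 = $3579.20. OOP would hit $11826.80 > $9950, so the cap limits the patient to $9950 − $8247.60 = $1702.40.

$1702.40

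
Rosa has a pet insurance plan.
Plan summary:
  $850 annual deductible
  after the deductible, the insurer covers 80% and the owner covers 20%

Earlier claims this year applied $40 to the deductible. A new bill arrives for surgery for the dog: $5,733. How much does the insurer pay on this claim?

$3,938.40

Remaining deductible: $850 − $40 = $810.
The remaining $4,923 (= $5,733 − $810) moves to coinsurance.
Owner's 20% share of $4,923 is $984.60.
That puts the owner's cost at $810 + $984.60 = $1,794.60.
The insurer covers the remainder: $5,733 − $1,794.60 = $3,938.40.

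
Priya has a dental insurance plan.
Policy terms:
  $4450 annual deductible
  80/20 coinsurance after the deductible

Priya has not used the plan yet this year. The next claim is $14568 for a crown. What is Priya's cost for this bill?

Nothing has been paid toward the $4450 deductible, so the first $4450 of this charge is applied there.
After the $4450 deductible portion, $14568 − $4450 = $10118 is subject to coinsurance.
20% of $10118 = $2023.60 falls to the patient.
Patient responsibility: $4450 + $2023.60 = $6473.60.

$6473.60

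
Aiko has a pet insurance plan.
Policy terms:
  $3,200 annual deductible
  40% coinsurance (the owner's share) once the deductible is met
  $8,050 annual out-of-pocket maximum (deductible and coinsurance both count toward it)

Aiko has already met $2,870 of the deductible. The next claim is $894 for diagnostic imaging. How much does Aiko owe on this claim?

$555.60

Deductible still to meet: $3,200 − $2,870 = $330.
That leaves $894 − $330 = $564 for coinsurance.
Coinsurance: $564 × 40% = $225.60.
That puts the owner's cost at $330 + $225.60 = $555.60 before any cap.
Total out-of-pocket so far would be $2,870 + $555.60 = $3,425.60, below the $8,050 cap — no reduction.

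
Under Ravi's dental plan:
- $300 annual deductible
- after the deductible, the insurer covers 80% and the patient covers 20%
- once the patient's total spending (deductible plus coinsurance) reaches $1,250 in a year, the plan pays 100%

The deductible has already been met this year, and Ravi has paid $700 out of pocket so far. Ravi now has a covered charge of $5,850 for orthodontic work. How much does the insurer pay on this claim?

$5,300

With the deductible met, the entire $5,850 is subject to coinsurance.
20% of $5,850 = $1,170 falls to the patient.
Adding $1,170 to the $700 already spent would give $1,870, which exceeds the $1,250 cap; the patient pays just $1,250 − $700 = $550.
The insurer covers the remainder: $5,850 − $550 = $5,300.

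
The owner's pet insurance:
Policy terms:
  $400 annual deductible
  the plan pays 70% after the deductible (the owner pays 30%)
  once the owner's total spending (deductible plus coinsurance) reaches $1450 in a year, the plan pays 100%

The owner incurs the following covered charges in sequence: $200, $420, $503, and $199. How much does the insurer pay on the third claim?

$352.10

#1 ($200): entire amount goes to the deductible. Owner pays $200; OOP now $200. Insurer: $200 − $200 = $0.
#2 ($420): $200 to deductible, leaving $220; owner's 30% is $66. Owner owes $266 (running OOP $466). Plan pays $420 − $266 = $154.
#3 ($503): 30% coinsurance on $503 = $150.90. Owner pays $150.90; OOP now $616.90. Insurer: $503 − $150.90 = $352.10.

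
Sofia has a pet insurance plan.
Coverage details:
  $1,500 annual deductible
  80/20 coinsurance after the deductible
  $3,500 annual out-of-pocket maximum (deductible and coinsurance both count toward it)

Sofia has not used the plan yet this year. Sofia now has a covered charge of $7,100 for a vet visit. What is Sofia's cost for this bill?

$2,620

Nothing has been paid toward the $1,500 deductible, so the first $1,500 of this charge is applied there.
The remaining $5,600 (= $7,100 − $1,500) moves to coinsurance.
Owner's 20% share of $5,600 is $1,120.
That puts the owner's cost at $1,500 + $1,120 = $2,620 before any cap.
Year-to-date out-of-pocket becomes $0 + $2,620 = $2,620, still under the $3,500 maximum, so no cap applies.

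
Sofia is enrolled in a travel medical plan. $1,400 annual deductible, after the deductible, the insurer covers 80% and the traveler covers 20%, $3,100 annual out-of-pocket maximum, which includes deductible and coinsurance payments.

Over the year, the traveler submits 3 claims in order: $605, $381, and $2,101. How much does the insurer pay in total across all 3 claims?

Claim 1 — $605: entire amount goes to the deductible. Traveler pays $605; OOP now $605. Insurer: $605 − $605 = $0.
Claim 2 — $381: all of it applies to the deductible. Traveler pays $381; OOP now $986. Insurer: $381 − $381 = $0.
Claim 3 — $2,101: deductible takes $414, $1,687 remains; 20% of $1,687 = $337.40. Cost to traveler: $751.40. OOP to date $1,737.40. Insurer: $2,101 − $751.40 = $1,349.60.
Insurer total: $0 + $0 + $1,349.60 = $1,349.60.

$1,349.60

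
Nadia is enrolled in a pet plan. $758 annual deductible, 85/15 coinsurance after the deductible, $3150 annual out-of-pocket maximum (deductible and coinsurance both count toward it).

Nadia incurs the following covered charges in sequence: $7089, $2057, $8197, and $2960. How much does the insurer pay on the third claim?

Bill 1, $7089: $758 finishes the deductible; $6331 goes to coinsurance; coinsurance $6331 × 15% = $949.65. Cost to owner: $1707.65. OOP to date $1707.65. Insurer: $7089 − $1707.65 = $5381.35.
Bill 2, $2057: deductible met; 15% of $2057 = $308.55. Cost to owner: $308.55. OOP to date $2016.20. Insurer: $2057 − $308.55 = $1748.45.
Bill 3, $8197: deductible met; 15% of $8197 = $1229.55. Adding that to $2016.20 gives $3245.75, past the $3150 cap; owner pays only $3150 − $2016.20 = $1133.80. Plan pays $8197 − $1133.80 = $7063.20.

$7063.20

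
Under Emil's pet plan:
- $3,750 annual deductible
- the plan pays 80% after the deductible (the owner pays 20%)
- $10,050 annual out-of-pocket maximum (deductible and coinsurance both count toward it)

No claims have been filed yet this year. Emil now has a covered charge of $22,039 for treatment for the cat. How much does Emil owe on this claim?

$7,407.80

Deductible not yet touched, so the first $3,750 of the bill goes to the deductible.
After the $3,750 deductible portion, $22,039 − $3,750 = $18,289 is subject to coinsurance.
20% of $18,289 = $3,657.80 falls to the owner.
So the owner owes $3,750 + $3,657.80 = $7,407.80 before any cap.
Year-to-date out-of-pocket becomes $0 + $7,407.80 = $7,407.80, still under the $10,050 maximum, so no cap applies.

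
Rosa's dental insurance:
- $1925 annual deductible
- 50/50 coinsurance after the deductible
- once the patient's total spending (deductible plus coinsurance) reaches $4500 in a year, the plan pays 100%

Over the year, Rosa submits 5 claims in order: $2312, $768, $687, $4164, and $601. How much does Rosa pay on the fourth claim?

$1654

#1 ($2312): $1925 to deductible, leaving $387; 50% of $387 = $193.50. Cost to patient: $2118.50. OOP to date $2118.50.
#2 ($768): deductible already satisfied, so patient's share is 50% × $768 = $384. Patient owes $384 (running OOP $2502.50).
#3 ($687): deductible already satisfied, so patient's share is 50% × $687 = $343.50. Patient owes $343.50 (running OOP $2846).
#4 ($4164): 50% coinsurance on $4164 = $2082. Adding that to $2846 gives $4928, past the $4500 cap; patient pays only $4500 − $2846 = $1654.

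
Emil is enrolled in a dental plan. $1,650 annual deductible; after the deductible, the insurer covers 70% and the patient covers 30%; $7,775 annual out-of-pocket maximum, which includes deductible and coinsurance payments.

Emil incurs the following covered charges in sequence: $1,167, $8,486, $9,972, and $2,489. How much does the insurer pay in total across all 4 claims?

$14,339

Bill 1, $1,167: entire amount goes to the deductible. Cost to patient: $1,167. OOP to date $1,167. Insurer: $1,167 − $1,167 = $0.
Bill 2, $8,486: $483 to deductible, leaving $8,003; patient's 30% is $2,400.90. Patient owes $2,883.90 (running OOP $4,050.90). Insurer: $8,486 − $2,883.90 = $5,602.10.
Bill 3, $9,972: deductible met; 30% of $9,972 = $2,991.60. Patient owes $2,991.60 (running OOP $7,042.50). Insurer: $9,972 − $2,991.60 = $6,980.40.
Bill 4, $2,489: deductible already satisfied, so patient's share is 30% × $2,489 = $746.70. Adding that to $7,042.50 gives $7,789.20, past the $7,775 cap; patient pays only $7,775 − $7,042.50 = $732.50. Insurer: $2,489 − $732.50 = $1,756.50.
Insurer total = bills − patient's total = $22,114 − $7,775 = $14,339.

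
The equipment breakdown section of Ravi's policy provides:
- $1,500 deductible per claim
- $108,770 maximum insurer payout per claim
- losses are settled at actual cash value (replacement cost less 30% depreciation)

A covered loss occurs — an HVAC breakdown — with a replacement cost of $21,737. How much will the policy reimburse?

$13,715.90

Actual cash value after 30% depreciation: $21,737 × 70% = $15,215.90.
After the deductible, $15,215.90 − $1,500 = $13,715.90 remains.
$13,715.90 is within the $108,770 limit, so the insurer pays $13,715.90.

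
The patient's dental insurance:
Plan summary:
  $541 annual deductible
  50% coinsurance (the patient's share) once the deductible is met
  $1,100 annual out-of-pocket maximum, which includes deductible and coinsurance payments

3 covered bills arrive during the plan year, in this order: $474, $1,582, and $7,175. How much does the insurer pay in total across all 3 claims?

$8,131

Bill 1, $474: entire amount goes to the deductible. Cost to patient: $474. OOP to date $474. Plan pays $474 − $474 = $0.
Bill 2, $1,582: $67 finishes the deductible; $1,515 goes to coinsurance; 50% of $1,515 = $757.50. Claim cost before the cap: $67 + $757.50 = $824.50. That would push OOP to $1,298.50, over the $1,100 cap, so patient pays $1,100 − $474 = $626. Insurer: $1,582 − $626 = $956.
Bill 3, $7,175: deductible met; 50% of $7,175 = $3,587.50. That would push OOP to $4,687.50, over the $1,100 cap, so patient pays $1,100 − $1,100 = $0. Plan pays $7,175 − $0 = $7,175.
Insurer total: $0 + $956 + $7,175 = $8,131.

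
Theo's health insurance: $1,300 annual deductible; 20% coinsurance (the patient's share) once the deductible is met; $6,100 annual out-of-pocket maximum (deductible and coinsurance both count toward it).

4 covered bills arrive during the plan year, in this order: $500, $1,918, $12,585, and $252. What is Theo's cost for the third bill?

$2,517

Bill 1, $500: fully absorbed by the deductible. Patient owes $500 (running OOP $500).
Bill 2, $1,918: $800 finishes the deductible; $1,118 goes to coinsurance; patient's 20% is $223.60. Cost to patient: $1,023.60. OOP to date $1,523.60.
Bill 3, $12,585: deductible met; 20% of $12,585 = $2,517. Cost to patient: $2,517. OOP to date $4,040.60.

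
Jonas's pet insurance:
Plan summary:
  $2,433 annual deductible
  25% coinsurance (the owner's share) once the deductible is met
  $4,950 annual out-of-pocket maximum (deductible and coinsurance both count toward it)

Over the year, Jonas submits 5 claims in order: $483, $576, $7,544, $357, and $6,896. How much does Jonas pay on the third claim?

Claim 1 — $483: entire amount goes to the deductible. Cost to owner: $483. OOP to date $483.
Claim 2 — $576: entire amount goes to the deductible. Owner pays $576; OOP now $1,059.
Claim 3 — $7,544: $1,374 to deductible, leaving $6,170; coinsurance $6,170 × 25% = $1,542.50. Owner pays $2,916.50; OOP now $3,975.50.

$2,916.50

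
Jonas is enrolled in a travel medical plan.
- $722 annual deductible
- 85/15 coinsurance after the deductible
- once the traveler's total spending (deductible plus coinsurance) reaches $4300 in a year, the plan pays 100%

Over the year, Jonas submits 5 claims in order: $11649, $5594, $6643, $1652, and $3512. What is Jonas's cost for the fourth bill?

Claim 1 ($11649): deductible takes $722, $10927 remains; coinsurance $10927 × 15% = $1639.05. Traveler pays $2361.05; OOP now $2361.05.
Claim 2 ($5594): deductible met; 15% of $5594 = $839.10. Traveler pays $839.10; OOP now $3200.15.
Claim 3 ($6643): 15% coinsurance on $6643 = $996.45. Traveler owes $996.45 (running OOP $4196.60).
Claim 4 ($1652): deductible already satisfied, so traveler's share is 15% × $1652 = $247.80. That would push OOP to $4444.40, over the $4300 cap, so traveler pays $4300 − $4196.60 = $103.40.

$103.40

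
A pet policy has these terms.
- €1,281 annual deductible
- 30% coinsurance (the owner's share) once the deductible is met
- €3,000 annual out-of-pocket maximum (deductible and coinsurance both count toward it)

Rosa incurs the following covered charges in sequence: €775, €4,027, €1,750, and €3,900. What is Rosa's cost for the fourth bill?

€137.70

Claim 1 (€775): entire amount goes to the deductible. Owner pays €775; OOP now €775.
Claim 2 (€4,027): deductible takes €506, €3,521 remains; coinsurance €3,521 × 30% = €1,056.30. Owner pays €1,562.30; OOP now €2,337.30.
Claim 3 (€1,750): 30% coinsurance on €1,750 = €525. Owner owes €525 (running OOP €2,862.30).
Claim 4 (€3,900): deductible met; 30% of €3,900 = €1,170. That would push OOP to €4,032.30, over the €3,000 cap, so owner pays €3,000 − €2,862.30 = €137.70.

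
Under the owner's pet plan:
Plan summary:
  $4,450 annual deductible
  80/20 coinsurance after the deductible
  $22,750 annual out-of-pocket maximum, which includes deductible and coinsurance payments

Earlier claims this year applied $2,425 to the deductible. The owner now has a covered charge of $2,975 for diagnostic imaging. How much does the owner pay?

$2,425 of the $4,450 deductible is already met, leaving $2,025.
The remaining $950 (= $2,975 − $2,025) moves to coinsurance.
Owner's 20% share of $950 is $190.
Owner responsibility before any cap: $2,025 + $190 = $2,215.
Year-to-date out-of-pocket becomes $2,425 + $2,215 = $4,640, still under the $22,750 maximum, so no cap applies.

$2,215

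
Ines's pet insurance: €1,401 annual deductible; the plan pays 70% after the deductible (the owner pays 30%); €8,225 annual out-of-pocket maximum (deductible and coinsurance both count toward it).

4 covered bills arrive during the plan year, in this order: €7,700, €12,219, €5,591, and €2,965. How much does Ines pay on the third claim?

€1,268.60

Claim 1 (€7,700): deductible takes €1,401, €6,299 remains; coinsurance €6,299 × 30% = €1,889.70. Cost to owner: €3,290.70. OOP to date €3,290.70.
Claim 2 (€12,219): 30% coinsurance on €12,219 = €3,665.70. Cost to owner: €3,665.70. OOP to date €6,956.40.
Claim 3 (€5,591): deductible met; 30% of €5,591 = €1,677.30. That would push OOP to €8,633.70, over the €8,225 cap, so owner pays €8,225 − €6,956.40 = €1,268.60.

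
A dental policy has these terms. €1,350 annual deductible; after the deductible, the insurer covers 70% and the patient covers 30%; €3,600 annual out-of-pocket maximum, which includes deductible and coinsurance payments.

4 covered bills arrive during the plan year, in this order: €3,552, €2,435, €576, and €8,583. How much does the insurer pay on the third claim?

#1 (€3,552): €1,350 finishes the deductible; €2,202 goes to coinsurance; 30% of €2,202 = €660.60. Patient owes €2,010.60 (running OOP €2,010.60). Insurer: €3,552 − €2,010.60 = €1,541.40.
#2 (€2,435): deductible already satisfied, so patient's share is 30% × €2,435 = €730.50. Patient pays €730.50; OOP now €2,741.10. Plan pays €2,435 − €730.50 = €1,704.50.
#3 (€576): deductible already satisfied, so patient's share is 30% × €576 = €172.80. Patient pays €172.80; OOP now €2,913.90. Insurer: €576 − €172.80 = €403.20.

€403.20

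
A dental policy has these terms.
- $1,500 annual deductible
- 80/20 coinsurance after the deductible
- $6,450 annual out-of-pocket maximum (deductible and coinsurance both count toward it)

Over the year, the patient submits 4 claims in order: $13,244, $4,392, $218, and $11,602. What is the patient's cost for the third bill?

$43.60

Claim 1 ($13,244): deductible takes $1,500, $11,744 remains; 20% of $11,744 = $2,348.80. Cost to patient: $3,848.80. OOP to date $3,848.80.
Claim 2 ($4,392): deductible met; 20% of $4,392 = $878.40. Patient owes $878.40 (running OOP $4,727.20).
Claim 3 ($218): 20% coinsurance on $218 = $43.60. Cost to patient: $43.60. OOP to date $4,770.80.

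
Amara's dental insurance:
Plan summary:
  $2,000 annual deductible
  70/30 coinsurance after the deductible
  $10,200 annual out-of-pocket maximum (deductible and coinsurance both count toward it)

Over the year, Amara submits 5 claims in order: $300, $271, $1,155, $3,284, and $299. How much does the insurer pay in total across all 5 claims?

$2,316.30

#1 ($300): all of it applies to the deductible. Patient owes $300 (running OOP $300). Insurer: $300 − $300 = $0.
#2 ($271): fully absorbed by the deductible. Patient pays $271; OOP now $571. Plan pays $271 − $271 = $0.
#3 ($1,155): all of it applies to the deductible. Cost to patient: $1,155. OOP to date $1,726. Insurer: $1,155 − $1,155 = $0.
#4 ($3,284): deductible takes $274, $3,010 remains; coinsurance $3,010 × 30% = $903. Patient owes $1,177 (running OOP $2,903). Insurer: $3,284 − $1,177 = $2,107.
#5 ($299): 30% coinsurance on $299 = $89.70. Patient pays $89.70; OOP now $2,992.70. Insurer: $299 − $89.70 = $209.30.
Insurer total: $0 + $0 + $0 + $2,107 + $209.30 = $2,316.30.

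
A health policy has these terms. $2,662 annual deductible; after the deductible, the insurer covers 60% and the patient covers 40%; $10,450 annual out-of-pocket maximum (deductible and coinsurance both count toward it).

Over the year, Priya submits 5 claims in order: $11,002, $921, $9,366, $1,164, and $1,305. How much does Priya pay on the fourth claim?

Claim 1 — $11,002: $2,662 to deductible, leaving $8,340; 40% of $8,340 = $3,336. Cost to patient: $5,998. OOP to date $5,998.
Claim 2 — $921: deductible already satisfied, so patient's share is 40% × $921 = $368.40. Cost to patient: $368.40. OOP to date $6,366.40.
Claim 3 — $9,366: 40% coinsurance on $9,366 = $3,746.40. Cost to patient: $3,746.40. OOP to date $10,112.80.
Claim 4 — $1,164: 40% coinsurance on $1,164 = $465.60. OOP would hit $10,578.40 > $10,450, so the cap limits the patient to $10,450 − $10,112.80 = $337.20.

$337.20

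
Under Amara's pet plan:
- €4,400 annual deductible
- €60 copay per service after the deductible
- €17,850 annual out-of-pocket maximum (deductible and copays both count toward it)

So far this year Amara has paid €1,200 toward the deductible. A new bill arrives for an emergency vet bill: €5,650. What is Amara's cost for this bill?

€3,260

Deductible still to meet: €4,400 − €1,200 = €3,200.
The remaining €2,450 (= €5,650 − €3,200) moves to the copay.
Copay on this service: €60.
So the owner owes €3,200 + €60 = €3,260 before any cap.
Cumulative spending €1,200 + €3,260 = €4,460 stays under the €17,850 maximum.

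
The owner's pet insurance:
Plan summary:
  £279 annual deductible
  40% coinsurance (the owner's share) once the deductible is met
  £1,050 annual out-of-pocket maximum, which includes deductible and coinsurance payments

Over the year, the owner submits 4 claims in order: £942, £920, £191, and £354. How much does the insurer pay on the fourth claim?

#1 (£942): deductible takes £279, £663 remains; coinsurance £663 × 40% = £265.20. Cost to owner: £544.20. OOP to date £544.20. Plan pays £942 − £544.20 = £397.80.
#2 (£920): deductible met; 40% of £920 = £368. Owner owes £368 (running OOP £912.20). Insurer: £920 − £368 = £552.
#3 (£191): deductible already satisfied, so owner's share is 40% × £191 = £76.40. Cost to owner: £76.40. OOP to date £988.60. Insurer: £191 − £76.40 = £114.60.
#4 (£354): deductible already satisfied, so owner's share is 40% × £354 = £141.60. Adding that to £988.60 gives £1,130.20, past the £1,050 cap; owner pays only £1,050 − £988.60 = £61.40. Plan pays £354 − £61.40 = £292.60.

£292.60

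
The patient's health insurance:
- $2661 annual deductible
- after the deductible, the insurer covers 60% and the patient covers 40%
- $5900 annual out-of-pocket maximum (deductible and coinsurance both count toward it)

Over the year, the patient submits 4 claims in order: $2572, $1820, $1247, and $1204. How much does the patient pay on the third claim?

#1 ($2572): fully absorbed by the deductible. Patient owes $2572 (running OOP $2572).
#2 ($1820): $89 finishes the deductible; $1731 goes to coinsurance; 40% of $1731 = $692.40. Patient pays $781.40; OOP now $3353.40.
#3 ($1247): deductible met; 40% of $1247 = $498.80. Patient owes $498.80 (running OOP $3852.20).

$498.80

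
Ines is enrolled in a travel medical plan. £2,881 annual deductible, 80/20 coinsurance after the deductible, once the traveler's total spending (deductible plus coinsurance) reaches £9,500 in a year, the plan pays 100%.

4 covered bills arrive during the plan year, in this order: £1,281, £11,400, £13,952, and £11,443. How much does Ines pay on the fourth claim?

£1,868.60

Bill 1, £1,281: fully absorbed by the deductible. Cost to traveler: £1,281. OOP to date £1,281.
Bill 2, £11,400: £1,600 to deductible, leaving £9,800; 20% of £9,800 = £1,960. Traveler owes £3,560 (running OOP £4,841).
Bill 3, £13,952: deductible met; 20% of £13,952 = £2,790.40. Traveler pays £2,790.40; OOP now £7,631.40.
Bill 4, £11,443: deductible already satisfied, so traveler's share is 20% × £11,443 = £2,288.60. That would push OOP to £9,920, over the £9,500 cap, so traveler pays £9,500 − £7,631.40 = £1,868.60.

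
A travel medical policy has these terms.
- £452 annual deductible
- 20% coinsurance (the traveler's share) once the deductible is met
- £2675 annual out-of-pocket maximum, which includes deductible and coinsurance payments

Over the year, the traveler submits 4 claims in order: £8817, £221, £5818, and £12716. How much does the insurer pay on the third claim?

£5312.20

#1 (£8817): deductible takes £452, £8365 remains; 20% of £8365 = £1673. Traveler pays £2125; OOP now £2125. Insurer: £8817 − £2125 = £6692.
#2 (£221): deductible met; 20% of £221 = £44.20. Cost to traveler: £44.20. OOP to date £2169.20. Plan pays £221 − £44.20 = £176.80.
#3 (£5818): 20% coinsurance on £5818 = £1163.60. That would push OOP to £3332.80, over the £2675 cap, so traveler pays £2675 − £2169.20 = £505.80. Plan pays £5818 − £505.80 = £5312.20.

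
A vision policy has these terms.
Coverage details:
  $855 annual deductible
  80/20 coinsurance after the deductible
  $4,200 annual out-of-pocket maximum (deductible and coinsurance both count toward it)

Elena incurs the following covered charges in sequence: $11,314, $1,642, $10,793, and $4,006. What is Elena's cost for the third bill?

$924.80

Bill 1, $11,314: $855 finishes the deductible; $10,459 goes to coinsurance; coinsurance $10,459 × 20% = $2,091.80. Member owes $2,946.80 (running OOP $2,946.80).
Bill 2, $1,642: 20% coinsurance on $1,642 = $328.40. Member owes $328.40 (running OOP $3,275.20).
Bill 3, $10,793: deductible already satisfied, so member's share is 20% × $10,793 = $2,158.60. Adding that to $3,275.20 gives $5,433.80, past the $4,200 cap; member pays only $4,200 − $3,275.20 = $924.80.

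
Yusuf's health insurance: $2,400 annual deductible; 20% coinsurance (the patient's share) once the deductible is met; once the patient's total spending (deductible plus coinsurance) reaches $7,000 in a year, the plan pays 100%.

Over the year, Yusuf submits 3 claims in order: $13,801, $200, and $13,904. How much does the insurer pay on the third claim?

Claim 1 — $13,801: deductible takes $2,400, $11,401 remains; 20% of $11,401 = $2,280.20. Cost to patient: $4,680.20. OOP to date $4,680.20. Insurer: $13,801 − $4,680.20 = $9,120.80.
Claim 2 — $200: deductible met; 20% of $200 = $40. Cost to patient: $40. OOP to date $4,720.20. Plan pays $200 − $40 = $160.
Claim 3 — $13,904: 20% coinsurance on $13,904 = $2,780.80. OOP would hit $7,501 > $7,000, so the cap limits the patient to $7,000 − $4,720.20 = $2,279.80. Plan pays $13,904 − $2,279.80 = $11,624.20.

$11,624.20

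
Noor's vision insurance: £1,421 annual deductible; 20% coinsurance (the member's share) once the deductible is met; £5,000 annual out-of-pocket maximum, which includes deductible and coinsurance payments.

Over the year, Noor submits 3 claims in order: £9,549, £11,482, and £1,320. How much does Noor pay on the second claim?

£1,953.40

Claim 1 — £9,549: deductible takes £1,421, £8,128 remains; member's 20% is £1,625.60. Cost to member: £3,046.60. OOP to date £3,046.60.
Claim 2 — £11,482: deductible already satisfied, so member's share is 20% × £11,482 = £2,296.40. OOP would hit £5,343 > £5,000, so the cap limits the member to £5,000 − £3,046.60 = £1,953.40.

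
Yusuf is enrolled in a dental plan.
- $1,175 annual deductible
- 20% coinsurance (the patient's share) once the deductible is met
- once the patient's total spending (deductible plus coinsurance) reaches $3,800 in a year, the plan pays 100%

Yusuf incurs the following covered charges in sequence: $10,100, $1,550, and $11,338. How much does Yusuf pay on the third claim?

Bill 1, $10,100: $1,175 finishes the deductible; $8,925 goes to coinsurance; patient's 20% is $1,785. Cost to patient: $2,960. OOP to date $2,960.
Bill 2, $1,550: deductible met; 20% of $1,550 = $310. Cost to patient: $310. OOP to date $3,270.
Bill 3, $11,338: deductible met; 20% of $11,338 = $2,267.60. That would push OOP to $5,537.60, over the $3,800 cap, so patient pays $3,800 − $3,270 = $530.

$530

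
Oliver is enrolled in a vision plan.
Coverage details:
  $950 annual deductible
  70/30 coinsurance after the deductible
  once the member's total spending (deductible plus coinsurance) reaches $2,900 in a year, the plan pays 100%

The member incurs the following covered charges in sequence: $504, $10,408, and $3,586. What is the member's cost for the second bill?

$2,396

Claim 1 — $504: all of it applies to the deductible. Cost to member: $504. OOP to date $504.
Claim 2 — $10,408: $446 finishes the deductible; $9,962 goes to coinsurance; coinsurance $9,962 × 30% = $2,988.60. Together that's $446 + $2,988.60 = $3,434.60. OOP would hit $3,938.60 > $2,900, so the cap limits the member to $2,900 − $504 = $2,396.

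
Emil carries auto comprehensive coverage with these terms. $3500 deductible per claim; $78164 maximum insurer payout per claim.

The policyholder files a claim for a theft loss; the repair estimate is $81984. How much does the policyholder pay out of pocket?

Subtract the deductible: $81984 − $3500 = $78484.
$78484 exceeds the $78164 limit, so the insurer pays the limit: $78164.
Policyholder's share is the uncovered remainder: $81984 − $78164 = $3820.

$3820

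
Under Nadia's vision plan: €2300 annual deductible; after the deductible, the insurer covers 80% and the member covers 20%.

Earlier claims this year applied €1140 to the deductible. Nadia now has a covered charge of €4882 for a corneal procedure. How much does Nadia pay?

€1140 of the €2300 deductible is already met, leaving €1160.
The remaining €3722 (= €4882 − €1160) moves to coinsurance.
Coinsurance: €3722 × 20% = €744.40.
Member responsibility: €1160 + €744.40 = €1904.40.

€1904.40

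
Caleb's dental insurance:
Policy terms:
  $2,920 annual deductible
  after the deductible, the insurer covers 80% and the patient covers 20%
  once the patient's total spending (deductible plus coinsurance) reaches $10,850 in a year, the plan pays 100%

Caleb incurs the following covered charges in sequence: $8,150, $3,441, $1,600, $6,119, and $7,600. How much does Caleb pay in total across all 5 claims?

$7,718

#1 ($8,150): deductible takes $2,920, $5,230 remains; coinsurance $5,230 × 20% = $1,046. Patient owes $3,966 (running OOP $3,966).
#2 ($3,441): deductible met; 20% of $3,441 = $688.20. Patient owes $688.20 (running OOP $4,654.20).
#3 ($1,600): 20% coinsurance on $1,600 = $320. Cost to patient: $320. OOP to date $4,974.20.
#4 ($6,119): 20% coinsurance on $6,119 = $1,223.80. Cost to patient: $1,223.80. OOP to date $6,198.
#5 ($7,600): deductible already satisfied, so patient's share is 20% × $7,600 = $1,520. Patient pays $1,520; OOP now $7,718.
Summing the patient's payments: $3,966 + $688.20 + $320 + $1,223.80 + $1,520 = $7,718.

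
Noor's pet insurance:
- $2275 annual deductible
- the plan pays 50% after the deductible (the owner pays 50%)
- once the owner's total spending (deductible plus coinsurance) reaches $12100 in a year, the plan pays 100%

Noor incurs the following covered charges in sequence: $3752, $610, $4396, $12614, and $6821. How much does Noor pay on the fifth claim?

$276.50

Claim 1 — $3752: $2275 finishes the deductible; $1477 goes to coinsurance; owner's 50% is $738.50. Owner pays $3013.50; OOP now $3013.50.
Claim 2 — $610: deductible already satisfied, so owner's share is 50% × $610 = $305. Owner pays $305; OOP now $3318.50.
Claim 3 — $4396: 50% coinsurance on $4396 = $2198. Owner pays $2198; OOP now $5516.50.
Claim 4 — $12614: deductible already satisfied, so owner's share is 50% × $12614 = $6307. Cost to owner: $6307. OOP to date $11823.50.
Claim 5 — $6821: 50% coinsurance on $6821 = $3410.50. That would push OOP to $15234, over the $12100 cap, so owner pays $12100 − $11823.50 = $276.50.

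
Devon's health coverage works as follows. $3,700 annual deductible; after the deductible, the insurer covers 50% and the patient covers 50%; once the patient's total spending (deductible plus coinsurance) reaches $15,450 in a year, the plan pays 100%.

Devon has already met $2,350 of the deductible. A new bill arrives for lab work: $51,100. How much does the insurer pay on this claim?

Deductible still to meet: $3,700 − $2,350 = $1,350.
That leaves $51,100 − $1,350 = $49,750 for coinsurance.
Coinsurance: $49,750 × 50% = $24,875.
Patient responsibility before any cap: $1,350 + $24,875 = $26,225.
That would bring total out-of-pocket to $28,575, past the $15,450 cap. The patient is capped at $15,450 − $2,350 = $13,100 on this claim.
The insurer covers the remainder: $51,100 − $13,100 = $38,000.

$38,000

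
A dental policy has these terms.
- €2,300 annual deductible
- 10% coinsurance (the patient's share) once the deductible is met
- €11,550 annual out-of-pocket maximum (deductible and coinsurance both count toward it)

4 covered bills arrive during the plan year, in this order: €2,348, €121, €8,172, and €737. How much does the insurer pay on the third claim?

Claim 1 (€2,348): deductible takes €2,300, €48 remains; patient's 10% is €4.80. Cost to patient: €2,304.80. OOP to date €2,304.80. Insurer: €2,348 − €2,304.80 = €43.20.
Claim 2 (€121): deductible already satisfied, so patient's share is 10% × €121 = €12.10. Cost to patient: €12.10. OOP to date €2,316.90. Insurer: €121 − €12.10 = €108.90.
Claim 3 (€8,172): deductible already satisfied, so patient's share is 10% × €8,172 = €817.20. Patient owes €817.20 (running OOP €3,134.10). Plan pays €8,172 − €817.20 = €7,354.80.

€7,354.80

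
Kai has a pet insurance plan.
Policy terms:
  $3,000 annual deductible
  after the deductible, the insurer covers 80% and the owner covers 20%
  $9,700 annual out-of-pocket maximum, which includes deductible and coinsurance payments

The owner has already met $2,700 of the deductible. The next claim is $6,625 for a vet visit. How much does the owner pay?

Remaining deductible: $3,000 − $2,700 = $300.
The remaining $6,325 (= $6,625 − $300) moves to coinsurance.
Coinsurance: $6,325 × 20% = $1,265.
That puts the owner's cost at $300 + $1,265 = $1,565 before any cap.
Cumulative spending $2,700 + $1,565 = $4,265 stays under the $9,700 maximum.

$1,565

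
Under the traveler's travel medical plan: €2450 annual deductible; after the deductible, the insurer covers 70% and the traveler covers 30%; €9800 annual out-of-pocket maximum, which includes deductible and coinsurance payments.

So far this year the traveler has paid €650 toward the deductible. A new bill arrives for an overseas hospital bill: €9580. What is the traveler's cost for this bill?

€4134

€650 of the €2450 deductible is already met, leaving €1800.
After the €1800 deductible portion, €9580 − €1800 = €7780 is subject to coinsurance.
Coinsurance: €7780 × 30% = €2334.
Traveler responsibility before any cap: €1800 + €2334 = €4134.
Year-to-date out-of-pocket becomes €650 + €4134 = €4784, still under the €9800 maximum, so no cap applies.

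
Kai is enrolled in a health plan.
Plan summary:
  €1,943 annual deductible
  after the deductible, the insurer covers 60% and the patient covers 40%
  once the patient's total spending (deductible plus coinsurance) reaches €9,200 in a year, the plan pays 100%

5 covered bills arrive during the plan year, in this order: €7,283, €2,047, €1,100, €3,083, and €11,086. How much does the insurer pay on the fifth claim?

Claim 1 — €7,283: deductible takes €1,943, €5,340 remains; 40% of €5,340 = €2,136. Patient pays €4,079; OOP now €4,079. Plan pays €7,283 − €4,079 = €3,204.
Claim 2 — €2,047: 40% coinsurance on €2,047 = €818.80. Cost to patient: €818.80. OOP to date €4,897.80. Insurer: €2,047 − €818.80 = €1,228.20.
Claim 3 — €1,100: deductible met; 40% of €1,100 = €440. Patient pays €440; OOP now €5,337.80. Plan pays €1,100 − €440 = €660.
Claim 4 — €3,083: deductible already satisfied, so patient's share is 40% × €3,083 = €1,233.20. Patient owes €1,233.20 (running OOP €6,571). Plan pays €3,083 − €1,233.20 = €1,849.80.
Claim 5 — €11,086: 40% coinsurance on €11,086 = €4,434.40. Adding that to €6,571 gives €11,005.40, past the €9,200 cap; patient pays only €9,200 − €6,571 = €2,629. Insurer: €11,086 − €2,629 = €8,457.

€8,457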